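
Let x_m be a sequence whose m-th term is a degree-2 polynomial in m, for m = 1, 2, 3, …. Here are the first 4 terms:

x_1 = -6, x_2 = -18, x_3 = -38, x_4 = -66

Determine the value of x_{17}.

1st diffs: -12, -20, -28.
2nd diffs: -8, -8 (constant).
Newton forward-difference form: x_m = -6 + (-12)·C(m-1,1) + (-8)·C(m-1,2).
At m = 17: m-1 = 16, so x_{17} = -6 - 192 - 960 = -1158.

-1158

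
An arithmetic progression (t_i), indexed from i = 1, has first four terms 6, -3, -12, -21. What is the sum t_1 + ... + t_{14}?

-735

Common difference d = -9.
t_i = 6 + (i - 1)·(-9).
t_{14} = -111; S = 14·(6 + (-111))/2 = -735.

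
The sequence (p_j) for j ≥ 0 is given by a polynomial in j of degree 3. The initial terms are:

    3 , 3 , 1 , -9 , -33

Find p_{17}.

1st diffs: 0, -2, -10, -24.
2nd diffs: -2, -8, -14.
3rd diffs: -6, -6 (constant).
Newton forward-difference form: p_j = 3 + (-2)·C(j,2) + (-6)·C(j,3).
At j = 17: j = 17, so p_{17} = 3 - 272 - 4080 = -4349.

-4349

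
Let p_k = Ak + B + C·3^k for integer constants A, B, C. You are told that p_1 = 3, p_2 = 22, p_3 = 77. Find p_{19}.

3486784413

Plug in k = 1, 2, 3: A + B + 3C = 3; 2A + B + 9C = 22; 3A + B + 27C = 77.
Subtracting the first from the second: A + 6C = 19.
Subtracting the second from the third: A + 18C = 55.
Solving: C = 3, A = 1, then B = -7.
Therefore p_{19} = 19 + (-7) + 3·1162261467 = 3486784413.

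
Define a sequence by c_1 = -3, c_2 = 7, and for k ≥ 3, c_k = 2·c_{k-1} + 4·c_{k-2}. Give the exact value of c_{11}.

Iterate the recurrence:
c_3 = 2; c_4 = 32; c_5 = 72; c_6 = 272; c_7 = 832; c_8 = 2752; c_9 = 8832; c_{10} = 28672; c_{11} = 92672.

92672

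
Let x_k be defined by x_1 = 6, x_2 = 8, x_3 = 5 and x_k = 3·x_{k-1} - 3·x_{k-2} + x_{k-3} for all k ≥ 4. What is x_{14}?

-358

Compute successive terms:
x_4 = -3, x_5 = -16, x_6 = -34, …, x_{11} = -199, x_{12} = -247, x_{13} = -300, x_{14} = -358.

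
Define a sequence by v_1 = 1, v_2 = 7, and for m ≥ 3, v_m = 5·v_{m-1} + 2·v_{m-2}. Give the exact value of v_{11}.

v_3 = 37  v_4 = 199  v_5 = 1069  v_6 = 5743  v_7 = 30853  v_8 = 165751  v_9 = 890461  v_{10} = 4783807  v_{11} = 25699957.

25699957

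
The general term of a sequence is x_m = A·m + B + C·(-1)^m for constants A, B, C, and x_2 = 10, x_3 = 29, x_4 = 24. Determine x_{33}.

At m = 2, 3, 4: 2A + B + C = 10; 3A + B - C = 29; 4A + B + C = 24.
Subtracting the first from the second: A - 2C = 19.
Subtracting the second from the third: A + 2C = -5.
Solving: C = -6, A = 7, then B = 2.
Hence x_{33} = 7·33 + 2 + (-6)·(-1) = 239.

239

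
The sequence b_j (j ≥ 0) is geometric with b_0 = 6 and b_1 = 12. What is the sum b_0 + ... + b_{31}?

25769803770

Common ratio r = 2.
b_j = 6·2^(j-0).
S = 6·(2^32 - 1)/(2 - 1) = 6·(4294967296 - 1)/(1) = 25769803770.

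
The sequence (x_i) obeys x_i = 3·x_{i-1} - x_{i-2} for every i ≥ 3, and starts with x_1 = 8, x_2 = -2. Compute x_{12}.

-89542

Iterate the recurrence:
x_3 = -14; x_4 = -40; x_5 = -106; x_6 = -278; x_7 = -728; x_8 = -1906; x_9 = -4990; x_{10} = -13064; x_{11} = -34202; x_{12} = -89542.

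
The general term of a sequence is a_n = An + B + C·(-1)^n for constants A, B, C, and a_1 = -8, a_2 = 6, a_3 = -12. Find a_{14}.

-18

At n = 1, 2, 3: A + B - C = -8; 2A + B + C = 6; 3A + B - C = -12.
Subtracting the first from the second: A + 2C = 14.
Subtracting the second from the third: A - 2C = -18.
Solving: C = 8, A = -2, then B = 2.
Therefore a_{14} = -28 + 2 + 8·1 = -18.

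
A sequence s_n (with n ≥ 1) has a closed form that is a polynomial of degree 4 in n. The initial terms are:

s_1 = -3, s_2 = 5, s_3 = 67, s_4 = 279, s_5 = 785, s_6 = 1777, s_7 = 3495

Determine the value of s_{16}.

1st diffs: 8, 62, 212, 506, 992, 1718.
2nd diffs: 54, 150, 294, 486, 726.
3rd diffs: 96, 144, 192, 240.
4th diffs: 48, 48, 48 (constant).
Newton forward-difference form: s_n = -3 + 8·C(n-1,1) + 54·C(n-1,2) + 96·C(n-1,3) + 48·C(n-1,4).
At n = 16: n-1 = 15, so s_{16} = -3 + 120 + 5670 + 43680 + 65520 = 114987.

114987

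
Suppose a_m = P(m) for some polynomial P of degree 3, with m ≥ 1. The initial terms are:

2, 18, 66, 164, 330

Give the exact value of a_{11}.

1st diffs: 16, 48, 98, 166.
2nd diffs: 32, 50, 68.
3rd diffs: 18, 18 (constant).
Newton forward-difference form: a_m = 2 + 16·C(m-1,1) + 32·C(m-1,2) + 18·C(m-1,3).
At m = 11: m-1 = 10, so a_{11} = 2 + 160 + 1440 + 2160 = 3762.

3762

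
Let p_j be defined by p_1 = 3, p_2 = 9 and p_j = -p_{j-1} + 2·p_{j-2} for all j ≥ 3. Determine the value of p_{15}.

Step forward from the initial values:
p_3 = -3, p_4 = 21, p_5 = -27, …, p_{12} = 4101, p_{13} = -8187, p_{14} = 16389, p_{15} = -32763.
(Characteristic roots are 1 and -2.)

-32763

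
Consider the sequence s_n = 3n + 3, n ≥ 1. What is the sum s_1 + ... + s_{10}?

Over n = 1..10: Σn = 55.
Total = (3)·55 + (3)·10 = 195.

195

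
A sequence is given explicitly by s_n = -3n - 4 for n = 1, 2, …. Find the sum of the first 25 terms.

-1075

Over n = 1..25: Σn = 325.
Total = (-3)·325 + (-4)·25 = -1075.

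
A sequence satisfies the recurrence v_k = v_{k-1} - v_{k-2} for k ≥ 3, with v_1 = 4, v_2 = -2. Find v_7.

Iterate the recurrence:
v_3 = -6;  v_4 = -4;  v_5 = 2;  v_6 = 6;  v_7 = 4.

4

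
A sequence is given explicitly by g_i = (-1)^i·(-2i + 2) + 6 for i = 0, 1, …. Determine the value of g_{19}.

(-1)^19 = -1; -2i + 2 at i=19 is -36; so g_{19} = 42.

42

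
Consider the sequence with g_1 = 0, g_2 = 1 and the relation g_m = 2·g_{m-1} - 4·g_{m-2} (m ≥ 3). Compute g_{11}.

Iterate the recurrence:
g_3 = 2; g_4 = 0; g_5 = -8; g_6 = -16; g_7 = 0; g_8 = 64; g_9 = 128; g_{10} = 0; g_{11} = -512.

-512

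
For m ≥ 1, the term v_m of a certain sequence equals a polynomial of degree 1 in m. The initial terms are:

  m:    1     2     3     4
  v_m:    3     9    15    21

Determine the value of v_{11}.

63

1st diffs: 6, 6, 6 (constant).
So v_m = 6m - 3.
Evaluating at m = 11 gives v_{11} = 63.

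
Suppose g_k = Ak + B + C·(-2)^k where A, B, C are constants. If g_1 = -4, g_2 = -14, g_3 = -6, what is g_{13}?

The three given values yield: A + B - 2C = -4; 2A + B + 4C = -14; 3A + B - 8C = -6.
Subtracting the first from the second: A + 6C = -10.
Subtracting the second from the third: A - 12C = 8.
Solving: C = -1, A = -4, then B = -2.
Hence g_{13} = -4·13 + (-2) + (-1)·(-8192) = 8138.

8138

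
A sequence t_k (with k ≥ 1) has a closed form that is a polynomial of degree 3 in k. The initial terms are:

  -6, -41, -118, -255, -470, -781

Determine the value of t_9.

-2470

1st diffs: -35, -77, -137, -215, -311.
2nd diffs: -42, -60, -78, -96.
3rd diffs: -18, -18, -18 (constant).
Newton forward-difference form: t_k = -6 + (-35)·C(k-1,1) + (-42)·C(k-1,2) + (-18)·C(k-1,3).
At k = 9: k-1 = 8, so t_9 = -6 - 280 - 1176 - 1008 = -2470.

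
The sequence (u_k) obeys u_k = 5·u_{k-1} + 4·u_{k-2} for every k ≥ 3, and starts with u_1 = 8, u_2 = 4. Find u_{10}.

Compute successive terms:
u_3 = 52;  u_4 = 276;  u_5 = 1588;  u_6 = 9044;  u_7 = 51572;  u_8 = 294036;  u_9 = 1676468;  u_{10} = 9558484.

9558484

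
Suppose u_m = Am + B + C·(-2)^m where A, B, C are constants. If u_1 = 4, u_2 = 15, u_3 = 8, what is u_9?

-466

Write the equations: A + B - 2C = 4; 2A + B + 4C = 15; 3A + B - 8C = 8.
Subtracting the first from the second: A + 6C = 11.
Subtracting the second from the third: A - 12C = -7.
Solving: C = 1, A = 5, then B = 1.
Hence u_9 = 5·9 + 1 + 1·(-512) = -466.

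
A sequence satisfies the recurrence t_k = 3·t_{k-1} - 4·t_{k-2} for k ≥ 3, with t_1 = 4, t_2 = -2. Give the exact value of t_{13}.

-28886

Applying the relation repeatedly:
t_3 = -22  t_4 = -58  t_5 = -86  …  t_{10} = 1318  t_{11} = -2614  t_{12} = -13114  t_{13} = -28886.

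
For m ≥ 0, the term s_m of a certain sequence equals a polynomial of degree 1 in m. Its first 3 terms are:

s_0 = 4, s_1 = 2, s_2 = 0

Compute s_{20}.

1st diffs: -2, -2 (constant).
So s_m = -2m + 4.
Evaluating at m = 20 gives s_{20} = -36.

-36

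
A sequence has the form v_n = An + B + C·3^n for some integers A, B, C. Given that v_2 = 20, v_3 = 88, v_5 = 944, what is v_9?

78688

At n = 2, 3, 5: 2A + B + 9C = 20; 3A + B + 27C = 88; 5A + B + 243C = 944.
Subtracting the first from the second: A + 18C = 68.
Subtracting the second from the third: 2A + 216C = 856.
Solving: C = 4, A = -4, then B = -8.
Therefore v_9 = -36 + (-8) + 4·19683 = 78688.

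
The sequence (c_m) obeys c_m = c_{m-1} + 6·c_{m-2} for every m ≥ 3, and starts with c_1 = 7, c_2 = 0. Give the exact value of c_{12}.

Compute successive terms:
c_3 = 42, c_4 = 42, c_5 = 294, c_6 = 546, c_7 = 2310, c_8 = 5586, c_9 = 19446, c_{10} = 52962, c_{11} = 169638, c_{12} = 487410.
(Characteristic roots are 3 and -2.)

487410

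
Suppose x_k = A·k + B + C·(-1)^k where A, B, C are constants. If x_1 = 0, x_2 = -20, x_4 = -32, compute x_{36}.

Write the equations: A + B - C = 0; 2A + B + C = -20; 4A + B + C = -32.
Subtracting the first from the second: A + 2C = -20.
Subtracting the second from the third: 2A = -12.
Solving: C = -7, A = -6, then B = -1.
So x_k = -6·k + (-1) + (-7)·(-1)^k; at k=36 this is -224.

-224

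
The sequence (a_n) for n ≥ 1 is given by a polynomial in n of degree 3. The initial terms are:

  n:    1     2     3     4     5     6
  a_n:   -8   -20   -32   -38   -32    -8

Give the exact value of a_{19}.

1st diffs: -12, -12, -6, 6, 24.
2nd diffs: 0, 6, 12, 18.
3rd diffs: 6, 6, 6 (constant).
Newton forward-difference form: a_n = -8 + (-12)·C(n-1,1) + 6·C(n-1,3).
At n = 19: n-1 = 18, so a_{19} = -8 - 216 + 4896 = 4672.

4672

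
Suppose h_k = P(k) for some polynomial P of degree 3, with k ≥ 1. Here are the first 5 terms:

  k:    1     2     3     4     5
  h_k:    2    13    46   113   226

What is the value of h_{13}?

4226

1st diffs: 11, 33, 67, 113.
2nd diffs: 22, 34, 46.
3rd diffs: 12, 12 (constant).
So h_k = 2k^3 - k^2 + 1.
Evaluating at k = 13 gives h_{13} = 4226.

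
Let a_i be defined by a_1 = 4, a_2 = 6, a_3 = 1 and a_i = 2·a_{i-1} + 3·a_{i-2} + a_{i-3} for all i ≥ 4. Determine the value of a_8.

Step forward from the initial values:
a_4 = 24; a_5 = 57; a_6 = 187; a_7 = 569; a_8 = 1756.

1756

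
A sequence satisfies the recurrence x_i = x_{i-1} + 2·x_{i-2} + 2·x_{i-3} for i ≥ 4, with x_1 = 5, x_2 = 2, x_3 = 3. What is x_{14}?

Applying the relation repeatedly:
x_4 = 17, x_5 = 27, x_6 = 67, …, x_{11} = 4043, x_{12} = 9183, x_{13} = 20835, x_{14} = 47287.

47287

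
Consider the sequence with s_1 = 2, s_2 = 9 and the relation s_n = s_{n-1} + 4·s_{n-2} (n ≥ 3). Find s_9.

Applying the relation repeatedly:
s_3 = 17;  s_4 = 53;  s_5 = 121;  s_6 = 333;  s_7 = 817;  s_8 = 2149;  s_9 = 5417.

5417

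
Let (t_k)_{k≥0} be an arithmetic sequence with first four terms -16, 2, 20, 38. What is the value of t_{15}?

Common difference d = 18.
t_k = -16 + (k - 0)·18.
t_{15} = -16 + 15·18 = 254.

254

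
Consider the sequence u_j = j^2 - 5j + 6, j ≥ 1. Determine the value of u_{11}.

72

u_{11} = 1·11^2 - 5·11 + 6 = 72.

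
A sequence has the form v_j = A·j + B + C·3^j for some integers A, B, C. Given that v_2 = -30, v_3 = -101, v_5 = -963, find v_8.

-26232

Write the equations: 2A + B + 9C = -30; 3A + B + 27C = -101; 5A + B + 243C = -963.
Subtracting the first from the second: A + 18C = -71.
Subtracting the second from the third: 2A + 216C = -862.
Solving: C = -4, A = 1, then B = 4.
So v_j = 1·j + 4 + (-4)·3^j; at j=8 this is -26232.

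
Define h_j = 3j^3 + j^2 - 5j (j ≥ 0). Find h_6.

h_6 = 3·6^3 + 1·6^2 - 5·6 = 654.

654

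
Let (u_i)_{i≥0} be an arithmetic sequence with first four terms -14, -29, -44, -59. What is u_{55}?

Common difference d = -15.
u_i = -14 + (i - 0)·(-15).
u_{55} = -14 + 55·(-15) = -839.

-839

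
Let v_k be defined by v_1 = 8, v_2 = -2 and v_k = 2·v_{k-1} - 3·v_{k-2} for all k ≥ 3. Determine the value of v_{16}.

-32090

Iterate the recurrence:
v_3 = -28, v_4 = -50, v_5 = -16, …, v_{13} = 7232, v_{14} = 11302, v_{15} = 908, v_{16} = -32090.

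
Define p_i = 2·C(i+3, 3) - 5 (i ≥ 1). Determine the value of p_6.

163

C(9, 3) = 84, so p_6 = 163.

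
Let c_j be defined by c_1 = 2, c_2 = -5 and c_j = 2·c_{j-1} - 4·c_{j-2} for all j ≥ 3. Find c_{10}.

-1024

Step forward from the initial values:
c_3 = -18  c_4 = -16  c_5 = 40  c_6 = 144  c_7 = 128  c_8 = -320  c_9 = -1152  c_{10} = -1024.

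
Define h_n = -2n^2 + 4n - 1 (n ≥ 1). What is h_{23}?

-967

h_{23} = -2·23^2 + 4·23 - 1 = -967.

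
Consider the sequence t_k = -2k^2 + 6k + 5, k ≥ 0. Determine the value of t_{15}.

-355

t_{15} = -2·15^2 + 6·15 + 5 = -355.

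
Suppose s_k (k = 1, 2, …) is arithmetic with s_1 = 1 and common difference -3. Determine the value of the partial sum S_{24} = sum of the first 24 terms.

-804

s_k = 1 + (k - 1)·(-3).
s_{24} = -68; S = 24·(1 + (-68))/2 = -804.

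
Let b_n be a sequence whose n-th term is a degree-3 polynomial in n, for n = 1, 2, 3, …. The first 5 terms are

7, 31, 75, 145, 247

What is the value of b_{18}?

1st diffs: 24, 44, 70, 102.
2nd diffs: 20, 26, 32.
3rd diffs: 6, 6 (constant).
So b_n = n^3 + 4n^2 + 5n - 3.
Evaluating at n = 18 gives b_{18} = 7215.

7215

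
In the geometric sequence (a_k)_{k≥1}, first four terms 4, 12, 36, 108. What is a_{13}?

Common ratio r = 3.
a_k = 4·3^(k-1).
a_{13} = 4·3^12 = 2125764.

2125764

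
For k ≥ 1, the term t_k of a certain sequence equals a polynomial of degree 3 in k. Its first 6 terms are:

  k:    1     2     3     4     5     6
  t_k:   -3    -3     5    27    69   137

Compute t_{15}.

1st diffs: 0, 8, 22, 42, 68.
2nd diffs: 8, 14, 20, 26.
3rd diffs: 6, 6, 6 (constant).
Newton forward-difference form: t_k = -3 + 8·C(k-1,2) + 6·C(k-1,3).
At k = 15: k-1 = 14, so t_{15} = -3 + 728 + 2184 = 2909.

2909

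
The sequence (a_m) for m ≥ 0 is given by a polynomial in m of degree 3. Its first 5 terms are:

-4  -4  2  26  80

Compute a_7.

542

1st diffs: 0, 6, 24, 54.
2nd diffs: 6, 18, 30.
3rd diffs: 12, 12 (constant).
Newton forward-difference form: a_m = -4 + 6·C(m,2) + 12·C(m,3).
At m = 7: m = 7, so a_7 = -4 + 126 + 420 = 542.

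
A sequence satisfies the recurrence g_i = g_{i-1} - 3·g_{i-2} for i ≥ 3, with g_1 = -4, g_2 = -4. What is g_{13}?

Compute successive terms:
g_3 = 8  g_4 = 20  g_5 = -4  …  g_{10} = -124  g_{11} = -1012  g_{12} = -640  g_{13} = 2396.

2396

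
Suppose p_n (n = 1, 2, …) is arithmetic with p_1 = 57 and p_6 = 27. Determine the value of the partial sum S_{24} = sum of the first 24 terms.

Common difference d = (27 - 57) / (6 - 1) = -6.
p_n = 57 + (n - 1)·(-6).
p_{24} = -81; S = 24·(57 + (-81))/2 = -288.

-288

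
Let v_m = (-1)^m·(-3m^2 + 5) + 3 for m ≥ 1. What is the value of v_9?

241

(-1)^9 = -1; -3m^2 + 5 at m=9 is -238; so v_9 = 241.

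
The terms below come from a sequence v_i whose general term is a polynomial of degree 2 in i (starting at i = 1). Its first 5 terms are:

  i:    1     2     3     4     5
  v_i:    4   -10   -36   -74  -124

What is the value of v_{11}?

-676

1st diffs: -14, -26, -38, -50.
2nd diffs: -12, -12, -12 (constant).
Newton forward-difference form: v_i = 4 + (-14)·C(i-1,1) + (-12)·C(i-1,2).
At i = 11: i-1 = 10, so v_{11} = 4 - 140 - 540 = -676.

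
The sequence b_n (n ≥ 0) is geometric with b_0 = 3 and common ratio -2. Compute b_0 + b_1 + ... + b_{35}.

-68719476735

b_n = 3·(-2)^(n-0).
S = 3·((-2)^36 - 1)/(-2 - 1) = 3·(68719476736 - 1)/(-3) = -68719476735.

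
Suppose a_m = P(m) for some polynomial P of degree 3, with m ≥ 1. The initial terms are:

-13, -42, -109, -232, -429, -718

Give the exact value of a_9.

1st diffs: -29, -67, -123, -197, -289.
2nd diffs: -38, -56, -74, -92.
3rd diffs: -18, -18, -18 (constant).
So a_m = -3m^3 - m^2 - 5m - 4.
Evaluating at m = 9 gives a_9 = -2317.

-2317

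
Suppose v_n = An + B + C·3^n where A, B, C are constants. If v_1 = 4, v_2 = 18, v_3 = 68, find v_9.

At n = 1, 2, 3: A + B + 3C = 4; 2A + B + 9C = 18; 3A + B + 27C = 68.
Subtracting the first from the second: A + 6C = 14.
Subtracting the second from the third: A + 18C = 50.
Solving: C = 3, A = -4, then B = -1.
So v_n = -4·n + (-1) + 3·3^n; at n=9 this is 59012.

59012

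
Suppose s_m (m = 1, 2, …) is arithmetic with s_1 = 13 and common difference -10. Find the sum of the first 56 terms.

-14672

s_m = 13 + (m - 1)·(-10).
s_{56} = -537; S = 56·(13 + (-537))/2 = -14672.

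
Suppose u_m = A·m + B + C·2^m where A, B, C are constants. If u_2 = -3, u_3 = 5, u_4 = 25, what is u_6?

161

Plug in m = 2, 3, 4: 2A + B + 4C = -3; 3A + B + 8C = 5; 4A + B + 16C = 25.
Subtracting the first from the second: A + 4C = 8.
Subtracting the second from the third: A + 8C = 20.
Solving: C = 3, A = -4, then B = -7.
Hence u_6 = -4·6 + (-7) + 3·64 = 161.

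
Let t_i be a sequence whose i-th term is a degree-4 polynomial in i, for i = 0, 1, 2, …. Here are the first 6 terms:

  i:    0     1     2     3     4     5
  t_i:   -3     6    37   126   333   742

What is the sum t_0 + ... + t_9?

16623

1st diffs: 9, 31, 89, 207, 409.
2nd diffs: 22, 58, 118, 202.
3rd diffs: 36, 60, 84.
4th diffs: 24, 24 (constant).
Newton forward-difference form: t_i = -3 + 9·C(i,1) + 22·C(i,2) + 36·C(i,3) + 24·C(i,4).
Continuing: 1461, 2622, 4381, 6918.
Summing i = 0..9 (10 terms) gives 16623.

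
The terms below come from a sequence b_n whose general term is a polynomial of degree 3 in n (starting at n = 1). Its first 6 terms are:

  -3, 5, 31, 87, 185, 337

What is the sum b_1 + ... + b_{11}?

1st diffs: 8, 26, 56, 98, 152.
2nd diffs: 18, 30, 42, 54.
3rd diffs: 12, 12, 12 (constant).
Newton forward-difference form: b_n = -3 + 8·C(n-1,1) + 18·C(n-1,2) + 12·C(n-1,3).
Continuing: …, 555, 851, 1237, 1725, …, b_{11} = 2327.
Summing n = 1..11 (11 terms) gives 7337.

7337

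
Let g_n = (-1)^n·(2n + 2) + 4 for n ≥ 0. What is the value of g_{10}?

(-1)^10 = 1; 2n + 2 at n=10 is 22; so g_{10} = 26.

26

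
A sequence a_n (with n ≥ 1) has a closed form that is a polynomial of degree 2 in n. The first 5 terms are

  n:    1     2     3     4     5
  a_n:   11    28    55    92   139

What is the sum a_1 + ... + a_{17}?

1st diffs: 17, 27, 37, 47.
2nd diffs: 10, 10, 10 (constant).
Newton forward-difference form: a_n = 11 + 17·C(n-1,1) + 10·C(n-1,2).
Continuing: …, 196, 263, 340, 427, …, a_{17} = 1483.
Summing n = 1..17 (17 terms) gives 9299.

9299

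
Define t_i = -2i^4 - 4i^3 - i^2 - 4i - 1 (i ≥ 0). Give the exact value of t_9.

-16156

t_9 = -2·9^4 - 4·9^3 - 1·9^2 - 4·9 - 1 = -16156.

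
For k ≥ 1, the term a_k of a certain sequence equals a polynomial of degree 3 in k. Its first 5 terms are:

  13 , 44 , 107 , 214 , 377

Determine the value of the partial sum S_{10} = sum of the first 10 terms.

1st diffs: 31, 63, 107, 163.
2nd diffs: 32, 44, 56.
3rd diffs: 12, 12 (constant).
So a_k = 2k^3 + 4k^2 + 5k + 2.
Continuing: …, 608, 919, 1322, 1829, …, a_{10} = 2452.
Summing k = 1..10 (10 terms) gives 7885.

7885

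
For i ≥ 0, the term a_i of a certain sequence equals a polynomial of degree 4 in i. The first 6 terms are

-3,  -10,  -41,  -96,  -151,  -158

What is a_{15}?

1st diffs: -7, -31, -55, -55, -7.
2nd diffs: -24, -24, 0, 48.
3rd diffs: 0, 24, 48.
4th diffs: 24, 24 (constant).
So a_i = i^4 - 6i^3 - i^2 - i - 3.
Evaluating at i = 15 gives a_{15} = 30132.

30132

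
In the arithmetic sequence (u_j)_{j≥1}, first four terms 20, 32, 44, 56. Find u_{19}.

236

Common difference d = 12.
u_j = 20 + (j - 1)·12.
u_{19} = 20 + 18·12 = 236.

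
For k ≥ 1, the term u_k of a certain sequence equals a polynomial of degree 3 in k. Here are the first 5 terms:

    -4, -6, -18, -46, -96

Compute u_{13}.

-2008

1st diffs: -2, -12, -28, -50.
2nd diffs: -10, -16, -22.
3rd diffs: -6, -6 (constant).
So u_k = -k^3 + k^2 + 2k - 6.
Evaluating at k = 13 gives u_{13} = -2008.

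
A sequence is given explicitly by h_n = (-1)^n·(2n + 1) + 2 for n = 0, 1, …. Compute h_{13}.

-25

(-1)^13 = -1; 2n + 1 at n=13 is 27; so h_{13} = -25.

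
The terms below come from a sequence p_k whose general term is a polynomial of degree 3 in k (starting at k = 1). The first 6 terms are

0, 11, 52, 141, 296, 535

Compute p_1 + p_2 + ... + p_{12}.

16236

1st diffs: 11, 41, 89, 155, 239.
2nd diffs: 30, 48, 66, 84.
3rd diffs: 18, 18, 18 (constant).
Newton forward-difference form: p_k = 11·C(k-1,1) + 30·C(k-1,2) + 18·C(k-1,3).
Continuing: …, 876, 1337, 1936, 2691, …, p_{12} = 4741.
Summing k = 1..12 (12 terms) gives 16236.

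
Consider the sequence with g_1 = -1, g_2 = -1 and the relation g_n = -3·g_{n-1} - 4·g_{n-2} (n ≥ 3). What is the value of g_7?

-89

g_3 = 7; g_4 = -17; g_5 = 23; g_6 = -1; g_7 = -89.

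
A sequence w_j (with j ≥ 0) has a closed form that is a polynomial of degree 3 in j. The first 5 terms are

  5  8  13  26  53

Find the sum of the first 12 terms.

1st diffs: 3, 5, 13, 27.
2nd diffs: 2, 8, 14.
3rd diffs: 6, 6 (constant).
Newton forward-difference form: w_j = 5 + 3·C(j,1) + 2·C(j,2) + 6·C(j,3).
Continuing: …, 100, 173, 278, 421, …, w_{11} = 1138.
Summing j = 0..11 (12 terms) gives 3668.

3668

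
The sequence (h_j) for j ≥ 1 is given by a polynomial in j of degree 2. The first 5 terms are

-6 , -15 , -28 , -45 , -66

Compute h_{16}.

-561

1st diffs: -9, -13, -17, -21.
2nd diffs: -4, -4, -4 (constant).
Newton forward-difference form: h_j = -6 + (-9)·C(j-1,1) + (-4)·C(j-1,2).
At j = 16: j-1 = 15, so h_{16} = -6 - 135 - 420 = -561.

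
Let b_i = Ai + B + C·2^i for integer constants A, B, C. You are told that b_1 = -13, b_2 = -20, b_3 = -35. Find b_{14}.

-65528

Plug in i = 1, 2, 3: A + B + 2C = -13; 2A + B + 4C = -20; 3A + B + 8C = -35.
Subtracting the first from the second: A + 2C = -7.
Subtracting the second from the third: A + 4C = -15.
Solving: C = -4, A = 1, then B = -6.
Therefore b_{14} = 14 + (-6) + (-4)·16384 = -65528.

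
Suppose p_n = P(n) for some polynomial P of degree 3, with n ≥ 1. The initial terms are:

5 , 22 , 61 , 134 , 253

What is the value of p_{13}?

1st diffs: 17, 39, 73, 119.
2nd diffs: 22, 34, 46.
3rd diffs: 12, 12 (constant).
So p_n = 2n^3 - n^2 + 6n - 2.
Evaluating at n = 13 gives p_{13} = 4301.

4301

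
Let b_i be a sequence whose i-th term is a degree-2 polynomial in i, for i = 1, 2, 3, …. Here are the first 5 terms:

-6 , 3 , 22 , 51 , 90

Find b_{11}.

534

1st diffs: 9, 19, 29, 39.
2nd diffs: 10, 10, 10 (constant).
So b_i = 5i^2 - 6i - 5.
Evaluating at i = 11 gives b_{11} = 534.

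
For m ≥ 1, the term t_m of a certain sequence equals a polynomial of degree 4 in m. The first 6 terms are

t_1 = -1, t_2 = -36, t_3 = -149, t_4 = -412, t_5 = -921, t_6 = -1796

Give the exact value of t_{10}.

-12196

1st diffs: -35, -113, -263, -509, -875.
2nd diffs: -78, -150, -246, -366.
3rd diffs: -72, -96, -120.
4th diffs: -24, -24 (constant).
So t_m = -m^4 - 2m^3 - 2m^2 + 4.
Evaluating at m = 10 gives t_{10} = -12196.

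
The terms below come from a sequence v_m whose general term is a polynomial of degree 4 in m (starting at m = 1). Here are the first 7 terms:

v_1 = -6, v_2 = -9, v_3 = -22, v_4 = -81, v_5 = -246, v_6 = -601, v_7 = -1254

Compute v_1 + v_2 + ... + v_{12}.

1st diffs: -3, -13, -59, -165, -355, -653.
2nd diffs: -10, -46, -106, -190, -298.
3rd diffs: -36, -60, -84, -108.
4th diffs: -24, -24, -24 (constant).
So v_m = -m^4 + 4m^3 - 4m^2 - 4m - 1.
Continuing: …, -2337, -4006, -6441, -9846, …, v_{12} = -14449.
Summing m = 1..12 (12 terms) gives -39298.

-39298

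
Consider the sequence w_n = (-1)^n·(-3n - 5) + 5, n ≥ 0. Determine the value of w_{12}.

-36

(-1)^12 = 1; -3n - 5 at n=12 is -41; so w_{12} = -36.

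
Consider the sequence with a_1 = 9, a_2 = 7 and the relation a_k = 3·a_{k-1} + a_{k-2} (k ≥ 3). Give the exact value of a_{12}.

Iterate the recurrence:
a_3 = 30;  a_4 = 97;  a_5 = 321;  a_6 = 1060;  a_7 = 3501;  a_8 = 11563;  a_9 = 38190;  a_{10} = 126133;  a_{11} = 416589;  a_{12} = 1375900.

1375900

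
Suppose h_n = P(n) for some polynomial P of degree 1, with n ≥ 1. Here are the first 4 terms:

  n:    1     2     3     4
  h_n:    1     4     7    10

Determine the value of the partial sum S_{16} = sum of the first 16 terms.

376

1st diffs: 3, 3, 3 (constant).
So h_n = 3n - 2.
Continuing: …, 13, 16, 19, 22, …, h_{16} = 46.
Summing n = 1..16 (16 terms) gives 376.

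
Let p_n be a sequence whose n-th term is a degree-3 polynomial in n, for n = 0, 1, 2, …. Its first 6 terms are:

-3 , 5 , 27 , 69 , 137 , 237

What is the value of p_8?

789

1st diffs: 8, 22, 42, 68, 100.
2nd diffs: 14, 20, 26, 32.
3rd diffs: 6, 6, 6 (constant).
Newton forward-difference form: p_n = -3 + 8·C(n,1) + 14·C(n,2) + 6·C(n,3).
At n = 8: n = 8, so p_8 = -3 + 64 + 392 + 336 = 789.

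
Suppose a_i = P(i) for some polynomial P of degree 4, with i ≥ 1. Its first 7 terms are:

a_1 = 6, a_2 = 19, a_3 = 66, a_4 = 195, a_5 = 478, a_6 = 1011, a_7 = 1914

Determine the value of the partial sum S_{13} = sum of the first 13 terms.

76024

1st diffs: 13, 47, 129, 283, 533, 903.
2nd diffs: 34, 82, 154, 250, 370.
3rd diffs: 48, 72, 96, 120.
4th diffs: 24, 24, 24 (constant).
Newton forward-difference form: a_i = 6 + 13·C(i-1,1) + 34·C(i-1,2) + 48·C(i-1,3) + 24·C(i-1,4).
Continuing: …, 3331, 5430, 8403, 12466, …, a_{13} = 24846.
Summing i = 1..13 (13 terms) gives 76024.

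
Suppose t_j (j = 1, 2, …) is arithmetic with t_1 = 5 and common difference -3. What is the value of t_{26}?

-70

t_j = 5 + (j - 1)·(-3).
t_{26} = 5 + 25·(-3) = -70.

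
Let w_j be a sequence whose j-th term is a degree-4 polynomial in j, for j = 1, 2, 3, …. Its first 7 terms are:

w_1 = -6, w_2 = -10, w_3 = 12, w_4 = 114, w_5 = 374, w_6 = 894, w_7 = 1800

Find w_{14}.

34574

1st diffs: -4, 22, 102, 260, 520, 906.
2nd diffs: 26, 80, 158, 260, 386.
3rd diffs: 54, 78, 102, 126.
4th diffs: 24, 24, 24 (constant).
Newton forward-difference form: w_j = -6 + (-4)·C(j-1,1) + 26·C(j-1,2) + 54·C(j-1,3) + 24·C(j-1,4).
At j = 14: j-1 = 13, so w_{14} = -6 - 52 + 2028 + 15444 + 17160 = 34574.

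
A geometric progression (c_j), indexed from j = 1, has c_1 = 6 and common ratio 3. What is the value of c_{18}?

c_j = 6·3^(j-1).
c_{18} = 6·3^17 = 774840978.

774840978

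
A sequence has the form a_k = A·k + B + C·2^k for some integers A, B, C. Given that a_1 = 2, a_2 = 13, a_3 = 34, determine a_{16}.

At k = 1, 2, 3: A + B + 2C = 2; 2A + B + 4C = 13; 3A + B + 8C = 34.
Subtracting the first from the second: A + 2C = 11.
Subtracting the second from the third: A + 4C = 21.
Solving: C = 5, A = 1, then B = -9.
So a_k = 1·k + (-9) + 5·2^k; at k=16 this is 327687.

327687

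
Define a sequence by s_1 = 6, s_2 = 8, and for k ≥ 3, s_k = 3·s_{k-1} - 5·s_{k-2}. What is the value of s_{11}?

-10656

Compute successive terms:
s_3 = -6, s_4 = -58, s_5 = -144, s_6 = -142, s_7 = 294, s_8 = 1592, s_9 = 3306, s_{10} = 1958, s_{11} = -10656.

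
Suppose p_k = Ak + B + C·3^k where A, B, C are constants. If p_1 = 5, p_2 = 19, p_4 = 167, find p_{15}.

Plug in k = 1, 2, 4: A + B + 3C = 5; 2A + B + 9C = 19; 4A + B + 81C = 167.
Subtracting the first from the second: A + 6C = 14.
Subtracting the second from the third: 2A + 72C = 148.
Solving: C = 2, A = 2, then B = -3.
Therefore p_{15} = 30 + (-3) + 2·14348907 = 28697841.

28697841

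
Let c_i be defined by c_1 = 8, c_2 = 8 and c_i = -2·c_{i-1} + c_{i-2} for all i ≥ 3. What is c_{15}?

Applying the relation repeatedly:
c_3 = -8, c_4 = 24, c_5 = -56, …, c_{12} = 26904, c_{13} = -64952, c_{14} = 156808, c_{15} = -378568.

-378568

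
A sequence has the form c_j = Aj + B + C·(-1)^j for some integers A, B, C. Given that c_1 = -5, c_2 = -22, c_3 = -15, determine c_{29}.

The three given values yield: A + B - C = -5; 2A + B + C = -22; 3A + B - C = -15.
Subtracting the first from the second: A + 2C = -17.
Subtracting the second from the third: A - 2C = 7.
Solving: C = -6, A = -5, then B = -6.
Therefore c_{29} = -145 + (-6) + (-6)·(-1) = -145.

-145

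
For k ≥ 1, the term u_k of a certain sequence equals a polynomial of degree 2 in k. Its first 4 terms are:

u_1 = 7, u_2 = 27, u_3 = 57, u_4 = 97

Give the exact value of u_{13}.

1st diffs: 20, 30, 40.
2nd diffs: 10, 10 (constant).
Newton forward-difference form: u_k = 7 + 20·C(k-1,1) + 10·C(k-1,2).
At k = 13: k-1 = 12, so u_{13} = 7 + 240 + 660 = 907.

907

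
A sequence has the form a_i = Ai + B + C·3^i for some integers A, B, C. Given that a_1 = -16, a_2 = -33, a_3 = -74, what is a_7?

Write the equations: A + B + 3C = -16; 2A + B + 9C = -33; 3A + B + 27C = -74.
Subtracting the first from the second: A + 6C = -17.
Subtracting the second from the third: A + 18C = -41.
Solving: C = -2, A = -5, then B = -5.
So a_i = -5·i + (-5) + (-2)·3^i; at i=7 this is -4414.

-4414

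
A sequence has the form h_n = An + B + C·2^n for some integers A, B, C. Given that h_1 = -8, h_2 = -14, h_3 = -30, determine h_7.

-614

Plug in n = 1, 2, 3: A + B + 2C = -8; 2A + B + 4C = -14; 3A + B + 8C = -30.
Subtracting the first from the second: A + 2C = -6.
Subtracting the second from the third: A + 4C = -16.
Solving: C = -5, A = 4, then B = -2.
Hence h_7 = 4·7 + (-2) + (-5)·128 = -614.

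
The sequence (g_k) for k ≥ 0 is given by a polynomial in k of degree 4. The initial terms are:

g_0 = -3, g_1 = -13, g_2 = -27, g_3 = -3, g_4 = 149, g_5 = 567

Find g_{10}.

1st diffs: -10, -14, 24, 152, 418.
2nd diffs: -4, 38, 128, 266.
3rd diffs: 42, 90, 138.
4th diffs: 48, 48 (constant).
Newton forward-difference form: g_k = -3 + (-10)·C(k,1) + (-4)·C(k,2) + 42·C(k,3) + 48·C(k,4).
At k = 10: k = 10, so g_{10} = -3 - 100 - 180 + 5040 + 10080 = 14837.

14837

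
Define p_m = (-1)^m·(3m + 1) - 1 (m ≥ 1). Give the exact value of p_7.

-23

(-1)^7 = -1; 3m + 1 at m=7 is 22; so p_7 = -23.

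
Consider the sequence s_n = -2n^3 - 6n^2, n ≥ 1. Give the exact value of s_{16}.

s_{16} = -2·16^3 - 6·16^2 = -9728.

-9728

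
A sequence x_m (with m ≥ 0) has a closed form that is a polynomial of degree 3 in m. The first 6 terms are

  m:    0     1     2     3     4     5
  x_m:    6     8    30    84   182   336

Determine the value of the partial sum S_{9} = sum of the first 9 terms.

3318

1st diffs: 2, 22, 54, 98, 154.
2nd diffs: 20, 32, 44, 56.
3rd diffs: 12, 12, 12 (constant).
So x_m = 2m^3 + 4m^2 - 4m + 6.
Continuing: 558, 860, 1254.
Summing m = 0..8 (9 terms) gives 3318.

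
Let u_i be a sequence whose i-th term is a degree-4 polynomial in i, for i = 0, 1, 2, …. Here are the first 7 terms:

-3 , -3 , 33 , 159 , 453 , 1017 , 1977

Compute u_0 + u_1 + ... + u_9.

1st diffs: 0, 36, 126, 294, 564, 960.
2nd diffs: 36, 90, 168, 270, 396.
3rd diffs: 54, 78, 102, 126.
4th diffs: 24, 24, 24 (constant).
Newton forward-difference form: u_i = -3 + 36·C(i,2) + 54·C(i,3) + 24·C(i,4).
Continuing: 3483, 5709, 8853.
Summing i = 0..9 (10 terms) gives 21678.

21678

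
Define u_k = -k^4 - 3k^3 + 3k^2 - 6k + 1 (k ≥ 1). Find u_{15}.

-60164

u_{15} = -1·15^4 - 3·15^3 + 3·15^2 - 6·15 + 1 = -60164.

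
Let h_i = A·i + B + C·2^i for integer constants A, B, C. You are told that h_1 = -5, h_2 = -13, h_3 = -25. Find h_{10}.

Write the equations: A + B + 2C = -5; 2A + B + 4C = -13; 3A + B + 8C = -25.
Subtracting the first from the second: A + 2C = -8.
Subtracting the second from the third: A + 4C = -12.
Solving: C = -2, A = -4, then B = 3.
Hence h_{10} = -4·10 + 3 + (-2)·1024 = -2085.

-2085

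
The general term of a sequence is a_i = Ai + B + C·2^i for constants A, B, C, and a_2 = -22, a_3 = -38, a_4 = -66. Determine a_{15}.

At i = 2, 3, 4: 2A + B + 4C = -22; 3A + B + 8C = -38; 4A + B + 16C = -66.
Subtracting the first from the second: A + 4C = -16.
Subtracting the second from the third: A + 8C = -28.
Solving: C = -3, A = -4, then B = -2.
So a_i = -4·i + (-2) + (-3)·2^i; at i=15 this is -98366.

-98366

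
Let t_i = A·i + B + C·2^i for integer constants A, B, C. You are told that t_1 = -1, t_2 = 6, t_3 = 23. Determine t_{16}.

At i = 1, 2, 3: A + B + 2C = -1; 2A + B + 4C = 6; 3A + B + 8C = 23.
Subtracting the first from the second: A + 2C = 7.
Subtracting the second from the third: A + 4C = 17.
Solving: C = 5, A = -3, then B = -8.
Therefore t_{16} = -48 + (-8) + 5·65536 = 327624.

327624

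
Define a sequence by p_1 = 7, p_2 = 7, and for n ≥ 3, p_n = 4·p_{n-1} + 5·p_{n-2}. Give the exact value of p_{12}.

113932287

Compute successive terms:
p_3 = 63; p_4 = 287; p_5 = 1463; p_6 = 7287; p_7 = 36463; p_8 = 182287; p_9 = 911463; p_{10} = 4557287; p_{11} = 22786463; p_{12} = 113932287.
(Characteristic roots are 5 and -1.)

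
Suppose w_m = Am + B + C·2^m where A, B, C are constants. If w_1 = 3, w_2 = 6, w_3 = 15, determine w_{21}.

Plug in m = 1, 2, 3: A + B + 2C = 3; 2A + B + 4C = 6; 3A + B + 8C = 15.
Subtracting the first from the second: A + 2C = 3.
Subtracting the second from the third: A + 4C = 9.
Solving: C = 3, A = -3, then B = 0.
So w_m = -3·m + 0 + 3·2^m; at m=21 this is 6291393.

6291393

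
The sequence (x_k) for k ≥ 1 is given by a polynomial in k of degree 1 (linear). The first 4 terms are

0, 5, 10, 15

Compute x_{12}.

55

1st diffs: 5, 5, 5 (constant).
So x_k = 5k - 5.
Evaluating at k = 12 gives x_{12} = 55.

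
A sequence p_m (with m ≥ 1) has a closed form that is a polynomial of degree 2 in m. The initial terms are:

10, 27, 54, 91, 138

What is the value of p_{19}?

1st diffs: 17, 27, 37, 47.
2nd diffs: 10, 10, 10 (constant).
Newton forward-difference form: p_m = 10 + 17·C(m-1,1) + 10·C(m-1,2).
At m = 19: m-1 = 18, so p_{19} = 10 + 306 + 1530 = 1846.

1846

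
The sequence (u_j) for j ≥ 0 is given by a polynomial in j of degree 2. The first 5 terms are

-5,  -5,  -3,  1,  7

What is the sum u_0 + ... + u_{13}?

1st diffs: 0, 2, 4, 6.
2nd diffs: 2, 2, 2 (constant).
Newton forward-difference form: u_j = -5 + 2·C(j,2).
Continuing: …, 15, 25, 37, 51, …, u_{13} = 151.
Summing j = 0..13 (14 terms) gives 658.

658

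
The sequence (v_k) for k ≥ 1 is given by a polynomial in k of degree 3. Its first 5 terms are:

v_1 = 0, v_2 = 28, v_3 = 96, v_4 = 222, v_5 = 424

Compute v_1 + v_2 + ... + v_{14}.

1st diffs: 28, 68, 126, 202.
2nd diffs: 40, 58, 76.
3rd diffs: 18, 18 (constant).
Newton forward-difference form: v_k = 28·C(k-1,1) + 40·C(k-1,2) + 18·C(k-1,3).
Continuing: …, 720, 1128, 1666, 2352, …, v_{14} = 8632.
Summing k = 1..14 (14 terms) gives 35126.

35126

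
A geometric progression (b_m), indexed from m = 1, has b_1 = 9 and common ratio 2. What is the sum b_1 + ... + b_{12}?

b_m = 9·2^(m-1).
S = 9·(2^12 - 1)/(2 - 1) = 9·(4096 - 1)/(1) = 36855.

36855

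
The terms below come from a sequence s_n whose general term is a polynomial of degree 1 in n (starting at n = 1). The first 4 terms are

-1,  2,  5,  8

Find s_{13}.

35

1st diffs: 3, 3, 3 (constant).
So s_n = 3n - 4.
Evaluating at n = 13 gives s_{13} = 35.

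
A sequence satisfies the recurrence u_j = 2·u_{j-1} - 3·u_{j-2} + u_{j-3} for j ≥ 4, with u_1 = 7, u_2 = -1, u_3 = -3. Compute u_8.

Applying the relation repeatedly:
u_4 = 4;  u_5 = 16;  u_6 = 17;  u_7 = -10;  u_8 = -55.

-55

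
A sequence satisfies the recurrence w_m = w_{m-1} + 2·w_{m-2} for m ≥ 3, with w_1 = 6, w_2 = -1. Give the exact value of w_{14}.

13649

Iterate the recurrence:
w_3 = 11; w_4 = 9; w_5 = 31; …; w_{11} = 1711; w_{12} = 3409; w_{13} = 6831; w_{14} = 13649.
(Characteristic roots are 2 and -1.)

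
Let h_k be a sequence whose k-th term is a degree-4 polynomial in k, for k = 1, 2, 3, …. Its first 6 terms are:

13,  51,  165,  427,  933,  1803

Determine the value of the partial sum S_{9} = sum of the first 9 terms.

1st diffs: 38, 114, 262, 506, 870.
2nd diffs: 76, 148, 244, 364.
3rd diffs: 72, 96, 120.
4th diffs: 24, 24 (constant).
Newton forward-difference form: h_k = 13 + 38·C(k-1,1) + 76·C(k-1,2) + 72·C(k-1,3) + 24·C(k-1,4).
Continuing: 3181, 5235, 8157.
Summing k = 1..9 (9 terms) gives 19965.

19965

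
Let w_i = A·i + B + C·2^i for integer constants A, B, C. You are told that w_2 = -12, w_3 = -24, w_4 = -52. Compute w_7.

Plug in i = 2, 3, 4: 2A + B + 4C = -12; 3A + B + 8C = -24; 4A + B + 16C = -52.
Subtracting the first from the second: A + 4C = -12.
Subtracting the second from the third: A + 8C = -28.
Solving: C = -4, A = 4, then B = -4.
Therefore w_7 = 28 + (-4) + (-4)·128 = -488.

-488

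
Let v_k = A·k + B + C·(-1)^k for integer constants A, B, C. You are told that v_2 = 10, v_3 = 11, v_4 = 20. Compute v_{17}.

At k = 2, 3, 4: 2A + B + C = 10; 3A + B - C = 11; 4A + B + C = 20.
Subtracting the first from the second: A - 2C = 1.
Subtracting the second from the third: A + 2C = 9.
Solving: C = 2, A = 5, then B = -2.
So v_k = 5·k + (-2) + 2·(-1)^k; at k=17 this is 81.

81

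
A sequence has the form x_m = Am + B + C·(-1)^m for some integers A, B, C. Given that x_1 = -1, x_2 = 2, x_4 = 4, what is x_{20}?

20

Write the equations: A + B - C = -1; 2A + B + C = 2; 4A + B + C = 4.
Subtracting the first from the second: A + 2C = 3.
Subtracting the second from the third: 2A = 2.
Solving: C = 1, A = 1, then B = -1.
Hence x_{20} = 1·20 + (-1) + 1·1 = 20.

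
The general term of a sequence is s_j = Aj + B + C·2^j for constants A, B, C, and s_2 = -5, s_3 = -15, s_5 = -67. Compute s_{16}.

The three given values yield: 2A + B + 4C = -5; 3A + B + 8C = -15; 5A + B + 32C = -67.
Subtracting the first from the second: A + 4C = -10.
Subtracting the second from the third: 2A + 24C = -52.
Solving: C = -2, A = -2, then B = 7.
Hence s_{16} = -2·16 + 7 + (-2)·65536 = -131097.

-131097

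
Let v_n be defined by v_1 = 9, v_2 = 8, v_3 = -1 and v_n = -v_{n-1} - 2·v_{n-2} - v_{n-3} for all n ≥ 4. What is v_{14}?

Applying the relation repeatedly:
v_4 = -24, v_5 = 18, v_6 = 31, …, v_{11} = -172, v_{12} = 30, v_{13} = 289, v_{14} = -177.

-177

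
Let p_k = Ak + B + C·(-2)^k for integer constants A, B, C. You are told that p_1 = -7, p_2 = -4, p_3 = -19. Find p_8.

230

The three given values yield: A + B - 2C = -7; 2A + B + 4C = -4; 3A + B - 8C = -19.
Subtracting the first from the second: A + 6C = 3.
Subtracting the second from the third: A - 12C = -15.
Solving: C = 1, A = -3, then B = -2.
So p_k = -3·k + (-2) + 1·(-2)^k; at k=8 this is 230.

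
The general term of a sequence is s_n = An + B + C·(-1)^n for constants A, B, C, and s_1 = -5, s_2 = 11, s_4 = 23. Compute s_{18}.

107

At n = 1, 2, 4: A + B - C = -5; 2A + B + C = 11; 4A + B + C = 23.
Subtracting the first from the second: A + 2C = 16.
Subtracting the second from the third: 2A = 12.
Solving: C = 5, A = 6, then B = -6.
So s_n = 6·n + (-6) + 5·(-1)^n; at n=18 this is 107.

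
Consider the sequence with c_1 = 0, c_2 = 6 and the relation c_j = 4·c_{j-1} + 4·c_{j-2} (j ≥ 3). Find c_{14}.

Step forward from the initial values:
c_3 = 24  c_4 = 120  c_5 = 576  …  c_{11} = 7305216  c_{12} = 35272704  c_{13} = 170311680  c_{14} = 822337536.

822337536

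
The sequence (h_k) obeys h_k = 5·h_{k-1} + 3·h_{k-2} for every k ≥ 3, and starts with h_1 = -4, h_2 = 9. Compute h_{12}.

169981887

h_3 = 33  h_4 = 192  h_5 = 1059  h_6 = 5871  h_7 = 32532  h_8 = 180273  h_9 = 998961  h_{10} = 5535624  h_{11} = 30675003  h_{12} = 169981887.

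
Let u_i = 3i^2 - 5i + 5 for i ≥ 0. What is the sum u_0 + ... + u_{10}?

935

Over i = 0..10: Σi = 55, Σi² = 385.
Total = (3)·385 + (-5)·55 + (5)·11 = 935.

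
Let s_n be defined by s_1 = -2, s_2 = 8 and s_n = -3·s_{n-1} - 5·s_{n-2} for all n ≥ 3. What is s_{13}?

Compute successive terms:
s_3 = -14; s_4 = 2; s_5 = 64; …; s_{10} = 4898; s_{11} = -5264; s_{12} = -8698; s_{13} = 52414.

52414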